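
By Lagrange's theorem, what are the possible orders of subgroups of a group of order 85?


Lagrange's theorem: |H| divides |G|
|G| = 85
Divisors of 85: 1, 5, 17, 85

Possible subgroup orders: {1, 5, 17, 85}


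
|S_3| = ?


|S_n| = n! (number of permutations of n symbols)
|S_3| = 3! = 6

|S_3| = 6


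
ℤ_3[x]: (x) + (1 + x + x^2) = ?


Add coefficients mod 3:
x^0: 0 + 1 = 1 (mod 3)
x^1: 1 + 1 = 2 (mod 3)
x^2: 0 + 1 = 1 (mod 3)
Result: 1 + 2x + x^2

f + g = 1 + 2x + x^2


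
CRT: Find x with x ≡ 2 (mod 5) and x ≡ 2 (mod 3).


m₁ = 5, m₂ = 3, gcd = 1, so CRT applies. M = m₁·m₂ = 15
Let M₁ = M/m₁ = 3, M₂ = M/m₂ = 5
Find y₁ ≡ M₁⁻¹ (mod m₁): 3⁻¹ ≡ 2 (mod 5)
Find y₂ ≡ M₂⁻¹ (mod m₂): 5⁻¹ ≡ 2 (mod 3)
x = a₁·M₁·y₁ + a₂·M₂·y₂ = 2·3·2 + 2·5·2 = 32
Reduce mod 15: x ≡ 2
Check: 2 mod 5 = 2 ✓, 2 mod 3 = 2 ✓

x ≡ 2 (mod 15)


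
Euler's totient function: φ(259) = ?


Factor n: 259 = 7 × 37
φ(n) = n · ∏(1 - 1/p) over distinct primes p | n
φ(259) = 259 · (1 - 1/7) · (1 - 1/37) = 216

φ(259) = 216


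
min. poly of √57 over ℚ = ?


√57 satisfies x² - 57 = 0, irreducible over ℚ since 57 is squarefree

Minimal polynomial: x² - 57


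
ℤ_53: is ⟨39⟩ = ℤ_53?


g generates ℤ_n iff gcd(g, n) = 1
gcd(39, 53) = 1
Since gcd = 1, 39 is a generator.

Yes, 39 generates ℤ_53


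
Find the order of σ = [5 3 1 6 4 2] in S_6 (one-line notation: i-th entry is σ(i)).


Cycle decomposition: (1 5 4 6 2 3)
Cycle lengths: 6
Order = lcm(6) = 6

ord(σ) = 6


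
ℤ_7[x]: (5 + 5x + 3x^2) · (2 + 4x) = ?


Expand and collect like terms; reduce coefficients mod 7:
x^0: 5·2 = 10 ≡ 3 (mod 7)
x^1: 5·4 + 5·2 = 30 ≡ 2 (mod 7)
x^2: 5·4 + 3·2 = 26 ≡ 5 (mod 7)
x^3: 3·4 = 12 ≡ 5 (mod 7)
Result: 3 + 2x + 5x^2 + 5x^3

f · g = 3 + 2x + 5x^2 + 5x^3


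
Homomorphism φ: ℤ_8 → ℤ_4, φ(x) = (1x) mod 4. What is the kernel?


Kernel = preimage of identity
ker(φ) = {x ∈ ℤ_8 : 1x ≡ 0 (mod 4)}. Since 4 | 8, φ is well-defined. The kernel is the cyclic subgroup ⟨4⟩ of ℤ_8 (order 2), i.e. {0, 4}

ker(φ) = {0, 4}


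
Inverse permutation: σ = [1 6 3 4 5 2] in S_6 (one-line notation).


To find σ⁻¹, swap domain and range:
σ(1) = 1 → σ⁻¹(1) = 1
σ(2) = 6 → σ⁻¹(6) = 2
σ(3) = 3 → σ⁻¹(3) = 3
σ(4) = 4 → σ⁻¹(4) = 4
σ(5) = 5 → σ⁻¹(5) = 5
σ(6) = 2 → σ⁻¹(2) = 6

σ⁻¹ = [1 6 3 4 5 2]


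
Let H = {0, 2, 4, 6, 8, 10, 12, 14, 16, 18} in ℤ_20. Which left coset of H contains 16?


16 + H = {16 + h (mod 20) : h ∈ H}
16+0=16, 16+2=18, 16+4=0, 16+6=2, 16+8=4, 16+10=6, 16+12=8, 16+14=10, 16+16=12, 16+18=14
16 + H = {0, 2, 4, 6, 8, 10, 12, 14, 16, 18} = 0 + H

16 + H = {0, 2, 4, 6, 8, 10, 12, 14, 16, 18}


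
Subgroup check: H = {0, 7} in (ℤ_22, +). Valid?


Subgroup test for H = {0, 7} in (ℤ_22, +):
(1) 0 ∈ H? Yes
(2) Closure: for all a,b ∈ H, (a+b) mod 22 ∈ H? No  [counterexample: 7 + 7 = 14 ∉ H]
(3) Inverses: for all a ∈ H, -a mod 22 ∈ H? No

No, H is not a subgroup of ℤ_22


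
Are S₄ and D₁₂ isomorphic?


Comparing S₄ and D₁₂:
S₄ has trivial center; D₁₂ has center {e, r⁶}

No, S₄ ≇ D₁₂


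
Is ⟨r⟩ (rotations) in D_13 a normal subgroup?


H = ⟨r⟩ (rotations) in D_13
The rotation subgroup ⟨r⟩ has index 2 in D_13, so it is normal

Yes, normal subgroup


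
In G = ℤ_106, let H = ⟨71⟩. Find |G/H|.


|⟨71⟩| = n / gcd(71, 106) = 106 / 1 = 106
H is normal (ℤ_106 is abelian).
|G/H| = |G| / |H| = 106 / 106 = 1

|G/H| = 1


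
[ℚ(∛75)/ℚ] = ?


∛75 has minimal polynomial x³ - 75 (irreducible over ℚ since 75 is not a perfect cube)

[ℚ(∛75)/ℚ] = 3


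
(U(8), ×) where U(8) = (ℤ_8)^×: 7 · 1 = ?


Operation: multiplication mod 8
7 · 1 = (a × b) mod 8 with a = 7, b = 1

7 · 1 = 7


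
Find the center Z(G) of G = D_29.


Z(G) = {g ∈ G | gx = xg for all x ∈ G}
For odd n, Z(D_n) = {e}: no nontrivial rotation commutes with all reflections

Z(D_29) = {e}


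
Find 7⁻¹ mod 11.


Use the extended Euclidean algorithm to write 1 = 7·s + 11·t; then s mod 11 is the inverse.
Euclidean algorithm:
  7 = 0·11 + 7
  11 = 1·7 + 4
  7 = 1·4 + 3
  4 = 1·3 + 1
  3 = 3·1 + 0
gcd(7,11) = 1
Back-substitution gives: 7·(-3) + 11·(2) = 1
So 7⁻¹ ≡ -3 ≡ 8 (mod 11)
Check: 7 × 8 = 56 ≡ 1 (mod 11) ✓

7⁻¹ ≡ 8 (mod 11)


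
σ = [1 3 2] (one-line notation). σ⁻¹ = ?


To find σ⁻¹, swap domain and range:
σ(1) = 1 → σ⁻¹(1) = 1
σ(2) = 3 → σ⁻¹(3) = 2
σ(3) = 2 → σ⁻¹(2) = 3

σ⁻¹ = [1 3 2]


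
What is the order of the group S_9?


|S_n| = n! (number of permutations of n symbols)
|S_9| = 9! = 362880

|S_9| = 362880


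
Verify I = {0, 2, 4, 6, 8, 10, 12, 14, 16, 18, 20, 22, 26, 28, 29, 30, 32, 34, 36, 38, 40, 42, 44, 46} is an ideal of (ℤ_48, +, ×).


Check ideal conditions for I = {0, 2, 4, 6, 8, 10, 12, 14, 16, 18, 20, 22, 26, 28, 29, 30, 32, 34, 36, 38, 40, 42, 44, 46} in ℤ_48:
(1) I is an additive subgroup? No
(2) For r ∈ ℤ_48 and a ∈ I: r·a ∈ I? No  [counterexample: r=2, a=12, r·a mod 48 = 24 ∉ I]

No, I is not an ideal of ℤ_48


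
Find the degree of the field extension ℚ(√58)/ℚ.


√58 has minimal polynomial x² - 58 (irreducible over ℚ since 58 is squarefree)

[ℚ(√58)/ℚ] = 2


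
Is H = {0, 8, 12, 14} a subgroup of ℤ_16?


Subgroup test for H = {0, 8, 12, 14} in (ℤ_16, +):
(1) 0 ∈ H? Yes
(2) Closure: for all a,b ∈ H, (a+b) mod 16 ∈ H? No  [counterexample: 8 + 12 = 4 ∉ H]
(3) Inverses: for all a ∈ H, -a mod 16 ∈ H? No

No, H is not a subgroup of ℤ_16


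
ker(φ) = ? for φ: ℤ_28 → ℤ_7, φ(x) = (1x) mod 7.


Kernel = preimage of identity
ker(φ) = {x ∈ ℤ_28 : 1x ≡ 0 (mod 7)}. Since 7 | 28, φ is well-defined. The kernel is the cyclic subgroup ⟨7⟩ of ℤ_28 (order 4), i.e. {0, 7, 14, 21}

ker(φ) = {0, 7, 14, 21}


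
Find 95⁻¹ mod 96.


Use the extended Euclidean algorithm to write 1 = 95·s + 96·t; then s mod 96 is the inverse.
Euclidean algorithm:
  95 = 0·96 + 95
  96 = 1·95 + 1
  95 = 95·1 + 0
gcd(95,96) = 1
Back-substitution gives: 95·(-1) + 96·(1) = 1
So 95⁻¹ ≡ -1 ≡ 95 (mod 96)
Check: 95 × 95 = 9025 ≡ 1 (mod 96) ✓

95⁻¹ ≡ 95 (mod 96)


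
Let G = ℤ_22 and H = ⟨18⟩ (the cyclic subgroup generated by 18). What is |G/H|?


|⟨18⟩| = n / gcd(18, 22) = 22 / 2 = 11
H is normal (ℤ_22 is abelian).
|G/H| = |G| / |H| = 22 / 11 = 2

|G/H| = 2


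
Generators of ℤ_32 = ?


g generates ℤ_n iff gcd(g,n) = 1
Prime factors of 32: 2
Generators are g ∈ {1,...,31} not divisible by any of these primes.
Generators: {1, 3, 5, 7, 9, 11, 13, 15, 17, 19, 21, 23, 25, 27, 29, 31}
Number of generators = φ(32) = 16

Generators of ℤ_32 = {1, 3, 5, 7, 9, 11, 13, 15, 17, 19, 21, 23, 25, 27, 29, 31}


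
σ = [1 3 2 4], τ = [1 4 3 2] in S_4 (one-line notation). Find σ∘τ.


σ∘τ: apply τ first, then σ
1 →τ 1 →σ 1
2 →τ 4 →σ 4
3 →τ 3 →σ 2
4 →τ 2 →σ 3

σ∘τ = [1 4 2 3]


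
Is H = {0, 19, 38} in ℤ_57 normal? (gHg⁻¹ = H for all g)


H = {0, 19, 38} in ℤ_57
ℤ_57 is abelian; every subgroup of an abelian group is normal

Yes, normal subgroup


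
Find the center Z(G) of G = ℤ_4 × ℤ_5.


Z(G) = {g ∈ G | gx = xg for all x ∈ G}
Direct product of abelian groups is abelian, so Z(G) = G

Z(ℤ_4 × ℤ_5) = ℤ_4 × ℤ_5


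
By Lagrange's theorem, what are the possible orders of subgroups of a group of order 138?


Lagrange's theorem: |H| divides |G|
|G| = 138
Divisors of 138: 1, 2, 3, 6, 23, 46, 69, 138

Possible subgroup orders: {1, 2, 3, 6, 23, 46, 69, 138}


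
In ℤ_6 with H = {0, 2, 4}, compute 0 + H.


0 + H = {0 + h (mod 6) : h ∈ H}
0+0=0, 0+2=2, 0+4=4

0 + H = {0, 2, 4}


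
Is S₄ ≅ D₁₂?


Comparing S₄ and D₁₂:
S₄ has trivial center; D₁₂ has center {e, r⁶}

No, S₄ ≇ D₁₂


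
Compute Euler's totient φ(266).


Factor n: 266 = 2 × 7 × 19
φ(n) = n · ∏(1 - 1/p) over distinct primes p | n
φ(266) = 266 · (1 - 1/2) · (1 - 1/7) · (1 - 1/19) = 108

φ(266) = 108


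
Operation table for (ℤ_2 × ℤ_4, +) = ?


Elements: {(0,0), (0,1), (0,2), (0,3), (1,0), (1,1), (1,2), (1,3)}
Operation: componentwise addition mod (2, 4)
Entry (a, b) = ((a₁+b₁) mod 2, (a₂+b₂) mod 4)

Cayley table:
      | (0,0) | (0,1) | (0,2) | (0,3) | (1,0) | (1,1) | (1,2) | (1,3)
(0,0) | (0,0) | (0,1) | (0,2) | (0,3) | (1,0) | (1,1) | (1,2) | (1,3)
(0,1) | (0,1) | (0,2) | (0,3) | (0,0) | (1,1) | (1,2) | (1,3) | (1,0)
(0,2) | (0,2) | (0,3) | (0,0) | (0,1) | (1,2) | (1,3) | (1,0) | (1,1)
(0,3) | (0,3) | (0,0) | (0,1) | (0,2) | (1,3) | (1,0) | (1,1) | (1,2)
(1,0) | (1,0) | (1,1) | (1,2) | (1,3) | (0,0) | (0,1) | (0,2) | (0,3)
(1,1) | (1,1) | (1,2) | (1,3) | (1,0) | (0,1) | (0,2) | (0,3) | (0,0)
(1,2) | (1,2) | (1,3) | (1,0) | (1,1) | (0,2) | (0,3) | (0,0) | (0,1)
(1,3) | (1,3) | (1,0) | (1,1) | (1,2) | (0,3) | (0,0) | (0,1) | (0,2)


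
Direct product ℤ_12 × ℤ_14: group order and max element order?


|ℤ_12 × ℤ_14| = 12 × 14 = 168
Max element order = lcm(12,14) = 84
Cyclic? No (gcd=2)

|ℤ_12×ℤ_14| = 168, max element order = 84


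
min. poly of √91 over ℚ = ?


√91 satisfies x² - 91 = 0, irreducible over ℚ since 91 is squarefree

Minimal polynomial: x² - 91


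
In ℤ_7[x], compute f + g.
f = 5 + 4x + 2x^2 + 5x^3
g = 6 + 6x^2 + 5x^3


Add coefficients mod 7:
x^0: 5 + 6 = 4 (mod 7)
x^1: 4 + 0 = 4 (mod 7)
x^2: 2 + 6 = 1 (mod 7)
x^3: 5 + 5 = 3 (mod 7)
Result: 4 + 4x + x^2 + 3x^3

f + g = 4 + 4x + x^2 + 3x^3


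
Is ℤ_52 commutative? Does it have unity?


ℤ_52 is a commutative ring with unity 1; 52 = 2×26 is composite, so 2·26 ≡ 0 gives zero divisors (not an integral domain)
Commutative: Yes
Integral domain: No
Has unity: Yes

ℤ_52: Commutative=Yes, Unity=Yes


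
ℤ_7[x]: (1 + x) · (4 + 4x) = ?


Expand and collect like terms; reduce coefficients mod 7:
x^0: 1·4 = 4 ≡ 4 (mod 7)
x^1: 1·4 + 1·4 = 8 ≡ 1 (mod 7)
x^2: 1·4 = 4 ≡ 4 (mod 7)
Result: 4 + x + 4x^2

f · g = 4 + x + 4x^2


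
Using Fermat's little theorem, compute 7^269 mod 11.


Fermat's little theorem: if p is prime and gcd(a,p)=1, then a^(p-1) ≡ 1 (mod p)
p = 11 is prime, gcd(7,11) = 1
Reduce exponent: 269 mod 10 = 9
So 7^269 ≡ 7^9 (mod 11)
7^9 mod 11 = 8

7^269 ≡ 8 (mod 11)


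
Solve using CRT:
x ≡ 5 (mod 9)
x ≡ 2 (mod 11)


m₁ = 9, m₂ = 11, gcd = 1, so CRT applies. M = m₁·m₂ = 99
Let M₁ = M/m₁ = 11, M₂ = M/m₂ = 9
Find y₁ ≡ M₁⁻¹ (mod m₁): 11⁻¹ ≡ 5 (mod 9)
Find y₂ ≡ M₂⁻¹ (mod m₂): 9⁻¹ ≡ 5 (mod 11)
x = a₁·M₁·y₁ + a₂·M₂·y₂ = 5·11·5 + 2·9·5 = 365
Reduce mod 99: x ≡ 68
Check: 68 mod 9 = 5 ✓, 68 mod 11 = 2 ✓

x ≡ 68 (mod 99)


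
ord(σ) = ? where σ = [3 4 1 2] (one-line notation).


Cycle decomposition: (1 3) (2 4)
Cycle lengths: 2, 2
Order = lcm(2, 2) = 2

ord(σ) = 2


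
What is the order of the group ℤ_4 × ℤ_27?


|A × B| = |A| · |B|
|ℤ_4 × ℤ_27| = 4 × 27 = 108

|ℤ_4 × ℤ_27| = 108


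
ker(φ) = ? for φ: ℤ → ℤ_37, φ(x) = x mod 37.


Kernel = preimage of identity
ker(φ) = {x ∈ ℤ : x ≡ 0 (mod 37)} = 37ℤ = {0, ±37, ±74, ...}

ker(φ) = 37ℤ


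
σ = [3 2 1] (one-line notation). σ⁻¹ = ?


To find σ⁻¹, swap domain and range:
σ(1) = 3 → σ⁻¹(3) = 1
σ(2) = 2 → σ⁻¹(2) = 2
σ(3) = 1 → σ⁻¹(1) = 3

σ⁻¹ = [3 2 1]


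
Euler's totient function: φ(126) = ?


Factor n: 126 = 2 × 3^2 × 7
φ(n) = n · ∏(1 - 1/p) over distinct primes p | n
φ(126) = 126 · (1 - 1/2) · (1 - 1/3) · (1 - 1/7) = 36

φ(126) = 36


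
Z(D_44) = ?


Z(G) = {g ∈ G | gx = xg for all x ∈ G}
For even n, Z(D_n) = {e, r^(n/2)}: the 180° rotation r^22 commutes with every reflection and rotation

Z(D_44) = {e, r^22}


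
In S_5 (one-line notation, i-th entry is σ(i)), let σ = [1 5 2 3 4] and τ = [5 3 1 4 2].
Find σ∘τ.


σ∘τ: apply τ first, then σ
1 →τ 5 →σ 4
2 →τ 3 →σ 2
3 →τ 1 →σ 1
4 →τ 4 →σ 3
5 →τ 2 →σ 5

σ∘τ = [4 2 1 3 5]


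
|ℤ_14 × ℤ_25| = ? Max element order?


|ℤ_14 × ℤ_25| = 14 × 25 = 350
Max element order = lcm(14,25) = 350
Cyclic? Yes (gcd=1)

|ℤ_14×ℤ_25| = 350, max element order = 350


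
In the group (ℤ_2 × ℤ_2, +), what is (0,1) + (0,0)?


Operation: componentwise addition mod (2, 2)
(0,1) + (0,0) = ((a₁+b₁) mod 2, (a₂+b₂) mod 2) with a = (0,1), b = (0,0)

(0,1) + (0,0) = (0,1)


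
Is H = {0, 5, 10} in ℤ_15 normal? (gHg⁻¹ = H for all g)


H = {0, 5, 10} in ℤ_15
ℤ_15 is abelian; every subgroup of an abelian group is normal

Yes, normal subgroup


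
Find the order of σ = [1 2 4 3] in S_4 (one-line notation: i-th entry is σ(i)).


Cycle decomposition: (3 4)
Cycle lengths: 2
Order = lcm(2) = 2

ord(σ) = 2


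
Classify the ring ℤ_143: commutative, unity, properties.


ℤ_143 is a commutative ring with unity 1; 143 = 11×13 is composite, so 11·13 ≡ 0 gives zero divisors (not an integral domain)
Commutative: Yes
Integral domain: No
Has unity: Yes

ℤ_143: Commutative=Yes, Unity=Yes


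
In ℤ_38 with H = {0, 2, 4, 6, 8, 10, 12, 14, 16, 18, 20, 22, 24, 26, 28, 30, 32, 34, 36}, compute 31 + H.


31 + H = {31 + h (mod 38) : h ∈ H}
31+0=31, 31+2=33, 31+4=35, 31+6=37, 31+8=1, 31+10=3, 31+12=5, 31+14=7, 31+16=9, 31+18=11, 31+20=13, 31+22=15, 31+24=17, 31+26=19, 31+28=21, 31+30=23, 31+32=25, 31+34=27, 31+36=29
31 + H = {1, 3, 5, 7, 9, 11, 13, 15, 17, 19, 21, 23, 25, 27, 29, 31, 33, 35, 37} = 1 + H

31 + H = {1, 3, 5, 7, 9, 11, 13, 15, 17, 19, 21, 23, 25, 27, 29, 31, 33, 35, 37}


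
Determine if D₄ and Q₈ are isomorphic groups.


Comparing D₄ and Q₈:
D₄ has 5 elements of order 2; Q₈ has only 1

No, D₄ ≇ Q₈


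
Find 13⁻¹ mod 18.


Use the extended Euclidean algorithm to write 1 = 13·s + 18·t; then s mod 18 is the inverse.
Euclidean algorithm:
  13 = 0·18 + 13
  18 = 1·13 + 5
  13 = 2·5 + 3
  5 = 1·3 + 2
  3 = 1·2 + 1
  2 = 2·1 + 0
gcd(13,18) = 1
Back-substitution gives: 13·(7) + 18·(-5) = 1
So 13⁻¹ ≡ 7 ≡ 7 (mod 18)
Check: 13 × 7 = 91 ≡ 1 (mod 18) ✓

13⁻¹ ≡ 7 (mod 18)


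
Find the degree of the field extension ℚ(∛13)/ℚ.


∛13 has minimal polynomial x³ - 13 (irreducible over ℚ since 13 is not a perfect cube)

[ℚ(∛13)/ℚ] = 3


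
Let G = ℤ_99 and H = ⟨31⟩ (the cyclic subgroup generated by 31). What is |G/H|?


|⟨31⟩| = n / gcd(31, 99) = 99 / 1 = 99
H is normal (ℤ_99 is abelian).
|G/H| = |G| / |H| = 99 / 99 = 1

|G/H| = 1


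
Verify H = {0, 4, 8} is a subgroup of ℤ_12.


Subgroup test for H = {0, 4, 8} in (ℤ_12, +):
(1) 0 ∈ H? Yes
(2) Closure: for all a,b ∈ H, (a+b) mod 12 ∈ H? Yes
(3) Inverses: for all a ∈ H, -a mod 12 ∈ H? Yes

Yes, H is a subgroup of ℤ_12


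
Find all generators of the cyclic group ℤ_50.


g generates ℤ_n iff gcd(g,n) = 1
Prime factors of 50: 2, 5
Generators are g ∈ {1,...,49} not divisible by any of these primes.
Generators: {1, 3, 7, 9, 11, 13, 17, 19, 21, 23, 27, 29, 31, 33, 37, 39, 41, 43, 47, 49}
Number of generators = φ(50) = 20

Generators of ℤ_50 = {1, 3, 7, 9, 11, 13, 17, 19, 21, 23, 27, 29, 31, 33, 37, 39, 41, 43, 47, 49}


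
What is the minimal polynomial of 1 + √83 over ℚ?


Let α = 1 + √83. Then α - 1 = √83, so (α - 1)² = 83, giving α² - 2α - 82 = 0. Degree 2 and α ∉ ℚ, so this is the minimal polynomial.

Minimal polynomial: x² - 2x - 82


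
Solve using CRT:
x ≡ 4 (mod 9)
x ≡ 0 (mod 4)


m₁ = 9, m₂ = 4, gcd = 1, so CRT applies. M = m₁·m₂ = 36
Let M₁ = M/m₁ = 4, M₂ = M/m₂ = 9
Find y₁ ≡ M₁⁻¹ (mod m₁): 4⁻¹ ≡ 7 (mod 9)
Find y₂ ≡ M₂⁻¹ (mod m₂): 9⁻¹ ≡ 1 (mod 4)
x = a₁·M₁·y₁ + a₂·M₂·y₂ = 4·4·7 + 0·9·1 = 112
Reduce mod 36: x ≡ 4
Check: 4 mod 9 = 4 ✓, 4 mod 4 = 0 ✓

x ≡ 4 (mod 36)


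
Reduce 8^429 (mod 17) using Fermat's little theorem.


Fermat's little theorem: if p is prime and gcd(a,p)=1, then a^(p-1) ≡ 1 (mod p)
p = 17 is prime, gcd(8,17) = 1
Reduce exponent: 429 mod 16 = 13
So 8^429 ≡ 8^13 (mod 17)
8^13 mod 17 = 9

8^429 ≡ 9 (mod 17)


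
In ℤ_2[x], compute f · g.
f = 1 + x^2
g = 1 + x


Expand and collect like terms; reduce coefficients mod 2:
x^0: 1·1 = 1 ≡ 1 (mod 2)
x^1: 1·1 + 0·1 = 1 ≡ 1 (mod 2)
x^2: 0·1 + 1·1 = 1 ≡ 1 (mod 2)
x^3: 1·1 = 1 ≡ 1 (mod 2)
Result: 1 + x + x^2 + x^3

f · g = 1 + x + x^2 + x^3


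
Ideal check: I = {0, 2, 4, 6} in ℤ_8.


Check ideal conditions for I = {0, 2, 4, 6} in ℤ_8:
(1) I is an additive subgroup? Yes
(2) For r ∈ ℤ_8 and a ∈ I: r·a ∈ I? Yes

Yes, I is an ideal of ℤ_8


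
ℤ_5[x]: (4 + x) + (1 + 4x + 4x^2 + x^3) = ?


Add coefficients mod 5:
x^0: 4 + 1 = 0 (mod 5)
x^1: 1 + 4 = 0 (mod 5)
x^2: 0 + 4 = 4 (mod 5)
x^3: 0 + 1 = 1 (mod 5)
Result: 4x^2 + x^3

f + g = 4x^2 + x^3


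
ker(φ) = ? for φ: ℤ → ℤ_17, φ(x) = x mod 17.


Kernel = preimage of identity
ker(φ) = {x ∈ ℤ : x ≡ 0 (mod 17)} = 17ℤ = {0, ±17, ±34, ...}

ker(φ) = 17ℤ


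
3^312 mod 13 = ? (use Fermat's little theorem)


Fermat's little theorem: if p is prime and gcd(a,p)=1, then a^(p-1) ≡ 1 (mod p)
p = 13 is prime, gcd(3,13) = 1
Reduce exponent: 312 mod 12 = 0
So 3^312 ≡ 3^0 (mod 13)
3^0 = 1

3^312 ≡ 1 (mod 13)


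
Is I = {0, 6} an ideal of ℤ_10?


Check ideal conditions for I = {0, 6} in ℤ_10:
(1) I is an additive subgroup? No
(2) For r ∈ ℤ_10 and a ∈ I: r·a ∈ I? No  [counterexample: r=2, a=6, r·a mod 10 = 2 ∉ I]

No, I is not an ideal of ℤ_10


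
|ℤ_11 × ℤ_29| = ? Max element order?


|ℤ_11 × ℤ_29| = 11 × 29 = 319
Max element order = lcm(11,29) = 319
Cyclic? Yes (gcd=1)

|ℤ_11×ℤ_29| = 319, max element order = 319


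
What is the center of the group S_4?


Z(G) = {g ∈ G | gx = xg for all x ∈ G}
S_n is non-abelian for n ≥ 3; Z(S_4) is trivial

Z(S_4) = {e}


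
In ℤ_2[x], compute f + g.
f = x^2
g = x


Add coefficients mod 2:
x^0: 0 + 0 = 0 (mod 2)
x^1: 0 + 1 = 1 (mod 2)
x^2: 1 + 0 = 1 (mod 2)
Result: x + x^2

f + g = x + x^2


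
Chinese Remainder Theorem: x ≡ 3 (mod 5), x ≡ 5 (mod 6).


m₁ = 5, m₂ = 6, gcd = 1, so CRT applies. M = m₁·m₂ = 30
Let M₁ = M/m₁ = 6, M₂ = M/m₂ = 5
Find y₁ ≡ M₁⁻¹ (mod m₁): 6⁻¹ ≡ 1 (mod 5)
Find y₂ ≡ M₂⁻¹ (mod m₂): 5⁻¹ ≡ 5 (mod 6)
x = a₁·M₁·y₁ + a₂·M₂·y₂ = 3·6·1 + 5·5·5 = 143
Reduce mod 30: x ≡ 23
Check: 23 mod 5 = 3 ✓, 23 mod 6 = 5 ✓

x ≡ 23 (mod 30)


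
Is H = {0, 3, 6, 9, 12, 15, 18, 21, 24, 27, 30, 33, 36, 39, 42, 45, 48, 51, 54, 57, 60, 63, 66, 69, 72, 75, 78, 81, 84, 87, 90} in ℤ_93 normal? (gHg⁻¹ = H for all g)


H = {0, 3, 6, 9, 12, 15, 18, 21, 24, 27, 30, 33, 36, 39, 42, 45, 48, 51, 54, 57, 60, 63, 66, 69, 72, 75, 78, 81, 84, 87, 90} in ℤ_93
ℤ_93 is abelian; every subgroup of an abelian group is normal

Yes, normal subgroup


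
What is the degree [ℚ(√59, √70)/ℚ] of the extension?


[ℚ(√59,√70):ℚ] = [ℚ(√59,√70):ℚ(√59)]·[ℚ(√59):ℚ] = 2·2 = 4

[ℚ(√59, √70)/ℚ] = 4


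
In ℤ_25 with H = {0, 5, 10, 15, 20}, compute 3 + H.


3 + H = {3 + h (mod 25) : h ∈ H}
3+0=3, 3+5=8, 3+10=13, 3+15=18, 3+20=23

3 + H = {3, 8, 13, 18, 23}


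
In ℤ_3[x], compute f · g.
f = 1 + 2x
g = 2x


Expand and collect like terms; reduce coefficients mod 3:
x^0: 1·0 = 0 ≡ 0 (mod 3)
x^1: 1·2 + 2·0 = 2 ≡ 2 (mod 3)
x^2: 2·2 = 4 ≡ 1 (mod 3)
Result: 2x + x^2

f · g = 2x + x^2


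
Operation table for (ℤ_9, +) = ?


Elements: {0, 1, 2, 3, 4, 5, 6, 7, 8}
Operation: addition mod 9
Entry (a, b) = (a + b) mod 9

Cayley table:
  | 0 | 1 | 2 | 3 | 4 | 5 | 6 | 7 | 8
0 | 0 | 1 | 2 | 3 | 4 | 5 | 6 | 7 | 8
1 | 1 | 2 | 3 | 4 | 5 | 6 | 7 | 8 | 0
2 | 2 | 3 | 4 | 5 | 6 | 7 | 8 | 0 | 1
3 | 3 | 4 | 5 | 6 | 7 | 8 | 0 | 1 | 2
4 | 4 | 5 | 6 | 7 | 8 | 0 | 1 | 2 | 3
5 | 5 | 6 | 7 | 8 | 0 | 1 | 2 | 3 | 4
6 | 6 | 7 | 8 | 0 | 1 | 2 | 3 | 4 | 5
7 | 7 | 8 | 0 | 1 | 2 | 3 | 4 | 5 | 6
8 | 8 | 0 | 1 | 2 | 3 | 4 | 5 | 6 | 7


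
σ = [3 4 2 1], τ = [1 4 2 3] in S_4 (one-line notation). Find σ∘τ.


σ∘τ: apply τ first, then σ
1 →τ 1 →σ 3
2 →τ 4 →σ 1
3 →τ 2 →σ 4
4 →τ 3 →σ 2

σ∘τ = [3 1 4 2]


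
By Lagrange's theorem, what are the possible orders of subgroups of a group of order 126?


Lagrange's theorem: |H| divides |G|
|G| = 126
Divisors of 126: 1, 2, 3, 6, 7, 9, 14, 18, 21, 42, 63, 126

Possible subgroup orders: {1, 2, 3, 6, 7, 9, 14, 18, 21, 42, 63, 126}


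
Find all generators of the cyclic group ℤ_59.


g generates ℤ_n iff gcd(g,n) = 1
Prime factors of 59: 59
Generators are g ∈ {1,...,58} not divisible by any of these primes.
Generators: {1, 2, 3, 4, 5, 6, 7, 8, 9, 10, 11, 12, 13, 14, 15, 16, 17, 18, 19, 20, 21, 22, 23, 24, 25, 26, 27, 28, 29, 30, 31, 32, 33, 34, 35, 36, 37, 38, 39, 40, 41, 42, 43, 44, 45, 46, 47, 48, 49, 50, 51, 52, 53, 54, 55, 56, 57, 58}
Number of generators = φ(59) = 58

Generators of ℤ_59 = {1, 2, 3, 4, 5, 6, 7, 8, 9, 10, 11, 12, 13, 14, 15, 16, 17, 18, 19, 20, 21, 22, 23, 24, 25, 26, 27, 28, 29, 30, 31, 32, 33, 34, 35, 36, 37, 38, 39, 40, 41, 42, 43, 44, 45, 46, 47, 48, 49, 50, 51, 52, 53, 54, 55, 56, 57, 58}


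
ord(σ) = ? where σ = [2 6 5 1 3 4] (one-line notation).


Cycle decomposition: (1 2 6 4) (3 5)
Cycle lengths: 4, 2
Order = lcm(4, 2) = 4

ord(σ) = 4


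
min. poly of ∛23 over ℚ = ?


∛23 satisfies x³ - 23 = 0, irreducible over ℚ (no rational root; 23 is not a perfect cube)

Minimal polynomial: x³ - 23


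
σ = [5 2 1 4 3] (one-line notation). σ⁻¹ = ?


To find σ⁻¹, swap domain and range:
σ(1) = 5 → σ⁻¹(5) = 1
σ(2) = 2 → σ⁻¹(2) = 2
σ(3) = 1 → σ⁻¹(1) = 3
σ(4) = 4 → σ⁻¹(4) = 4
σ(5) = 3 → σ⁻¹(3) = 5

σ⁻¹ = [3 2 5 4 1]


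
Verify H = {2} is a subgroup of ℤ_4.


Subgroup test for H = {2} in (ℤ_4, +):
(1) 0 ∈ H? No
(2) Closure: for all a,b ∈ H, (a+b) mod 4 ∈ H? No  [counterexample: 2 + 2 = 0 ∉ H]
(3) Inverses: for all a ∈ H, -a mod 4 ∈ H? Yes

No, H is not a subgroup of ℤ_4


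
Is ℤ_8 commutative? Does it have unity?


ℤ_8 is a commutative ring with unity 1; 8 = 2×4 is composite, so 2·4 ≡ 0 gives zero divisors (not an integral domain)
Commutative: Yes
Integral domain: No
Has unity: Yes

ℤ_8: Commutative=Yes, Unity=Yes


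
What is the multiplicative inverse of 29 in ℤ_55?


Use the extended Euclidean algorithm to write 1 = 29·s + 55·t; then s mod 55 is the inverse.
Euclidean algorithm:
  29 = 0·55 + 29
  55 = 1·29 + 26
  29 = 1·26 + 3
  26 = 8·3 + 2
  3 = 1·2 + 1
  2 = 2·1 + 0
gcd(29,55) = 1
Back-substitution gives: 29·(19) + 55·(-10) = 1
So 29⁻¹ ≡ 19 ≡ 19 (mod 55)
Check: 29 × 19 = 551 ≡ 1 (mod 55) ✓

29⁻¹ ≡ 19 (mod 55)


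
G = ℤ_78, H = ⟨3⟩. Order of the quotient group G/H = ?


|⟨3⟩| = n / gcd(3, 78) = 78 / 3 = 26
H is normal (ℤ_78 is abelian).
|G/H| = |G| / |H| = 78 / 26 = 3

|G/H| = 3


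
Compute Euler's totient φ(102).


Factor n: 102 = 2 × 3 × 17
φ(n) = n · ∏(1 - 1/p) over distinct primes p | n
φ(102) = 102 · (1 - 1/2) · (1 - 1/3) · (1 - 1/17) = 32

φ(102) = 32


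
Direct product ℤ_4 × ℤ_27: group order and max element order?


|ℤ_4 × ℤ_27| = 4 × 27 = 108
Max element order = lcm(4,27) = 108
Cyclic? Yes (gcd=1)

|ℤ_4×ℤ_27| = 108, max element order = 108


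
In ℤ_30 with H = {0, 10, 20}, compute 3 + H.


3 + H = {3 + h (mod 30) : h ∈ H}
3+0=3, 3+10=13, 3+20=23

3 + H = {3, 13, 23}


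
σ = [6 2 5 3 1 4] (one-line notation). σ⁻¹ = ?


To find σ⁻¹, swap domain and range:
σ(1) = 6 → σ⁻¹(6) = 1
σ(2) = 2 → σ⁻¹(2) = 2
σ(3) = 5 → σ⁻¹(5) = 3
σ(4) = 3 → σ⁻¹(3) = 4
σ(5) = 1 → σ⁻¹(1) = 5
σ(6) = 4 → σ⁻¹(4) = 6

σ⁻¹ = [5 2 4 6 3 1]


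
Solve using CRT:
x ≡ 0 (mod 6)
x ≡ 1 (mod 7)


m₁ = 6, m₂ = 7, gcd = 1, so CRT applies. M = m₁·m₂ = 42
Let M₁ = M/m₁ = 7, M₂ = M/m₂ = 6
Find y₁ ≡ M₁⁻¹ (mod m₁): 7⁻¹ ≡ 1 (mod 6)
Find y₂ ≡ M₂⁻¹ (mod m₂): 6⁻¹ ≡ 6 (mod 7)
x = a₁·M₁·y₁ + a₂·M₂·y₂ = 0·7·1 + 1·6·6 = 36
Reduce mod 42: x ≡ 36
Check: 36 mod 6 = 0 ✓, 36 mod 7 = 1 ✓

x ≡ 36 (mod 42)


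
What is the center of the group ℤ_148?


Z(G) = {g ∈ G | gx = xg for all x ∈ G}
ℤ_148 is abelian, so Z(G) = G

Z(ℤ_148) = ℤ_148


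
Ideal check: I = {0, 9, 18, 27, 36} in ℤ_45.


Check ideal conditions for I = {0, 9, 18, 27, 36} in ℤ_45:
(1) I is an additive subgroup? Yes
(2) For r ∈ ℤ_45 and a ∈ I: r·a ∈ I? Yes

Yes, I is an ideal of ℤ_45


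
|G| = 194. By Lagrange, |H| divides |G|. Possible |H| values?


Lagrange's theorem: |H| divides |G|
|G| = 194
Divisors of 194: 1, 2, 97, 194

Possible subgroup orders: {1, 2, 97, 194}


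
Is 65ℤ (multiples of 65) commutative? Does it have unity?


65ℤ is a commutative ring under +,× but has no multiplicative identity (1 ∉ 65ℤ); it has no zero divisors, but without unity it is not an integral domain
Commutative: Yes
Integral domain: No
Has unity: No

65ℤ (multiples of 65): Commutative=Yes, Unity=No


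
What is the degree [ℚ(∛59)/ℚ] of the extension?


∛59 has minimal polynomial x³ - 59 (irreducible over ℚ since 59 is not a perfect cube)

[ℚ(∛59)/ℚ] = 3


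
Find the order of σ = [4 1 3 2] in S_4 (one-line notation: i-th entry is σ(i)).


Cycle decomposition: (1 4 2)
Cycle lengths: 3
Order = lcm(3) = 3

ord(σ) = 3


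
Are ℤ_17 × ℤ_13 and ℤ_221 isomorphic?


Comparing ℤ_17 × ℤ_13 and ℤ_221:
gcd(17,13) = 1, so ℤ_17 × ℤ_13 ≅ ℤ_221 (CRT)

Yes, ℤ_17 × ℤ_13 ≅ ℤ_221


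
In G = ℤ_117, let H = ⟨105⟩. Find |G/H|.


|⟨105⟩| = n / gcd(105, 117) = 117 / 3 = 39
H is normal (ℤ_117 is abelian).
|G/H| = |G| / |H| = 117 / 39 = 3

|G/H| = 3


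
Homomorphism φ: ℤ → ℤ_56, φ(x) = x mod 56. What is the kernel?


Kernel = preimage of identity
ker(φ) = {x ∈ ℤ : x ≡ 0 (mod 56)} = 56ℤ = {0, ±56, ±112, ...}

ker(φ) = 56ℤ


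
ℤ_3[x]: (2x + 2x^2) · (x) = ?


Expand and collect like terms; reduce coefficients mod 3:
x^0: 0·0 = 0 ≡ 0 (mod 3)
x^1: 0·1 + 2·0 = 0 ≡ 0 (mod 3)
x^2: 2·1 + 2·0 = 2 ≡ 2 (mod 3)
x^3: 2·1 = 2 ≡ 2 (mod 3)
Result: 2x^2 + 2x^3

f · g = 2x^2 + 2x^3


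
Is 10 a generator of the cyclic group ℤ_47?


g generates ℤ_n iff gcd(g, n) = 1
gcd(10, 47) = 1
Since gcd = 1, 10 is a generator.

Yes, 10 generates ℤ_47


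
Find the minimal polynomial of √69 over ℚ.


√69 satisfies x² - 69 = 0, irreducible over ℚ since 69 is squarefree

Minimal polynomial: x² - 69


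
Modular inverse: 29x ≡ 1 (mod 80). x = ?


Use the extended Euclidean algorithm to write 1 = 29·s + 80·t; then s mod 80 is the inverse.
Euclidean algorithm:
  29 = 0·80 + 29
  80 = 2·29 + 22
  29 = 1·22 + 7
  22 = 3·7 + 1
  7 = 7·1 + 0
gcd(29,80) = 1
Back-substitution gives: 29·(-11) + 80·(4) = 1
So 29⁻¹ ≡ -11 ≡ 69 (mod 80)
Check: 29 × 69 = 2001 ≡ 1 (mod 80) ✓

29⁻¹ ≡ 69 (mod 80)


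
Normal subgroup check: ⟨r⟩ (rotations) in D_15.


H = ⟨r⟩ (rotations) in D_15
The rotation subgroup ⟨r⟩ has index 2 in D_15, so it is normal

Yes, normal subgroup


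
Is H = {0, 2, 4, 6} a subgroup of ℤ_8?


Subgroup test for H = {0, 2, 4, 6} in (ℤ_8, +):
(1) 0 ∈ H? Yes
(2) Closure: for all a,b ∈ H, (a+b) mod 8 ∈ H? Yes
(3) Inverses: for all a ∈ H, -a mod 8 ∈ H? Yes

Yes, H is a subgroup of ℤ_8


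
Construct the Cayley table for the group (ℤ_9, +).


Elements: {0, 1, 2, 3, 4, 5, 6, 7, 8}
Operation: addition mod 9
Entry (a, b) = (a + b) mod 9

Cayley table:
  | 0 | 1 | 2 | 3 | 4 | 5 | 6 | 7 | 8
0 | 0 | 1 | 2 | 3 | 4 | 5 | 6 | 7 | 8
1 | 1 | 2 | 3 | 4 | 5 | 6 | 7 | 8 | 0
2 | 2 | 3 | 4 | 5 | 6 | 7 | 8 | 0 | 1
3 | 3 | 4 | 5 | 6 | 7 | 8 | 0 | 1 | 2
4 | 4 | 5 | 6 | 7 | 8 | 0 | 1 | 2 | 3
5 | 5 | 6 | 7 | 8 | 0 | 1 | 2 | 3 | 4
6 | 6 | 7 | 8 | 0 | 1 | 2 | 3 | 4 | 5
7 | 7 | 8 | 0 | 1 | 2 | 3 | 4 | 5 | 6
8 | 8 | 0 | 1 | 2 | 3 | 4 | 5 | 6 | 7


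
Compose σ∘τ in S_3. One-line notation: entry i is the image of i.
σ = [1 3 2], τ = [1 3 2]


σ∘τ: apply τ first, then σ
1 →τ 1 →σ 1
2 →τ 3 →σ 2
3 →τ 2 →σ 3

σ∘τ = [1 2 3]


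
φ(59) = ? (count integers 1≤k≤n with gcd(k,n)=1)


Factor n: 59 = 59
φ(n) = n · ∏(1 - 1/p) over distinct primes p | n
φ(59) = 59 · (1 - 1/59) = 58

φ(59) = 58


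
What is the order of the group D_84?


|D_n| = 2n (n rotations and n reflections)
|D_84| = 2×84 = 168

|D_84| = 168


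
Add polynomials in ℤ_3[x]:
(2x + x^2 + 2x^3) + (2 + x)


Add coefficients mod 3:
x^0: 0 + 2 = 2 (mod 3)
x^1: 2 + 1 = 0 (mod 3)
x^2: 1 + 0 = 1 (mod 3)
x^3: 2 + 0 = 2 (mod 3)
Result: 2 + x^2 + 2x^3

f + g = 2 + x^2 + 2x^3


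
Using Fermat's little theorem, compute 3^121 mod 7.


Fermat's little theorem: if p is prime and gcd(a,p)=1, then a^(p-1) ≡ 1 (mod p)
p = 7 is prime, gcd(3,7) = 1
Reduce exponent: 121 mod 6 = 1
So 3^121 ≡ 3^1 (mod 7)
3^1 mod 7 = 3

3^121 ≡ 3 (mod 7)


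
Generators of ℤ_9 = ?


g generates ℤ_n iff gcd(g,n) = 1
Checking each g ∈ {1,...,8}:
gcd(1,9) = 1
gcd(2,9) = 1
gcd(3,9) = 3
gcd(4,9) = 1
gcd(5,9) = 1
gcd(6,9) = 3
gcd(7,9) = 1
gcd(8,9) = 1
Generators: {1, 2, 4, 5, 7, 8}
Number of generators = φ(9) = 6

Generators of ℤ_9 = {1, 2, 4, 5, 7, 8}


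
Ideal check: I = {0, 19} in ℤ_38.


Check ideal conditions for I = {0, 19} in ℤ_38:
(1) I is an additive subgroup? Yes
(2) For r ∈ ℤ_38 and a ∈ I: r·a ∈ I? Yes

Yes, I is an ideal of ℤ_38


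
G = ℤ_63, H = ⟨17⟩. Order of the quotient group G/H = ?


|⟨17⟩| = n / gcd(17, 63) = 63 / 1 = 63
H is normal (ℤ_63 is abelian).
|G/H| = |G| / |H| = 63 / 63 = 1

|G/H| = 1


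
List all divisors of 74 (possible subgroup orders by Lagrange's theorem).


Lagrange's theorem: |H| divides |G|
|G| = 74
Divisors of 74: 1, 2, 37, 74

Possible subgroup orders: {1, 2, 37, 74}


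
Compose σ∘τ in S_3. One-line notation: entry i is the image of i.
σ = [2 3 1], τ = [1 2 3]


σ∘τ: apply τ first, then σ
1 →τ 1 →σ 2
2 →τ 2 →σ 3
3 →τ 3 →σ 1

σ∘τ = [2 3 1]


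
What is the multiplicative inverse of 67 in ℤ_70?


Use the extended Euclidean algorithm to write 1 = 67·s + 70·t; then s mod 70 is the inverse.
Euclidean algorithm:
  67 = 0·70 + 67
  70 = 1·67 + 3
  67 = 22·3 + 1
  3 = 3·1 + 0
gcd(67,70) = 1
Back-substitution gives: 67·(23) + 70·(-22) = 1
So 67⁻¹ ≡ 23 ≡ 23 (mod 70)
Check: 67 × 23 = 1541 ≡ 1 (mod 70) ✓

67⁻¹ ≡ 23 (mod 70)


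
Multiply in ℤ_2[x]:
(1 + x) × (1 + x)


Expand and collect like terms; reduce coefficients mod 2:
x^0: 1·1 = 1 ≡ 1 (mod 2)
x^1: 1·1 + 1·1 = 2 ≡ 0 (mod 2)
x^2: 1·1 = 1 ≡ 1 (mod 2)
Result: 1 + x^2

f · g = 1 + x^2


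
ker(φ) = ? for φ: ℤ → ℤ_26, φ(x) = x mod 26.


Kernel = preimage of identity
ker(φ) = {x ∈ ℤ : x ≡ 0 (mod 26)} = 26ℤ = {0, ±26, ±52, ...}

ker(φ) = 26ℤ


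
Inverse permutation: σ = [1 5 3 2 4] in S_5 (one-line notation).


To find σ⁻¹, swap domain and range:
σ(1) = 1 → σ⁻¹(1) = 1
σ(2) = 5 → σ⁻¹(5) = 2
σ(3) = 3 → σ⁻¹(3) = 3
σ(4) = 2 → σ⁻¹(2) = 4
σ(5) = 4 → σ⁻¹(4) = 5

σ⁻¹ = [1 4 3 5 2]


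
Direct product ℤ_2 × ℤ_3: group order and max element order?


|ℤ_2 × ℤ_3| = 2 × 3 = 6
Max element order = lcm(2,3) = 6
Cyclic? Yes (gcd=1)

|ℤ_2×ℤ_3| = 6, max element order = 6


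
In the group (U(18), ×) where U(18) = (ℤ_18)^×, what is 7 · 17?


Operation: multiplication mod 18
7 · 17 = (a × b) mod 18 with a = 7, b = 17

7 · 17 = 11


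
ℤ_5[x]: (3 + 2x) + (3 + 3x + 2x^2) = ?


Add coefficients mod 5:
x^0: 3 + 3 = 1 (mod 5)
x^1: 2 + 3 = 0 (mod 5)
x^2: 0 + 2 = 2 (mod 5)
Result: 1 + 2x^2

f + g = 1 + 2x^2


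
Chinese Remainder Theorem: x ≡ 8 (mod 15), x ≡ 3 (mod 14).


m₁ = 15, m₂ = 14, gcd = 1, so CRT applies. M = m₁·m₂ = 210
Let M₁ = M/m₁ = 14, M₂ = M/m₂ = 15
Find y₁ ≡ M₁⁻¹ (mod m₁): 14⁻¹ ≡ 14 (mod 15)
Find y₂ ≡ M₂⁻¹ (mod m₂): 15⁻¹ ≡ 1 (mod 14)
x = a₁·M₁·y₁ + a₂·M₂·y₂ = 8·14·14 + 3·15·1 = 1613
Reduce mod 210: x ≡ 143
Check: 143 mod 15 = 8 ✓, 143 mod 14 = 3 ✓

x ≡ 143 (mod 210)


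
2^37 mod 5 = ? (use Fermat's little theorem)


Fermat's little theorem: if p is prime and gcd(a,p)=1, then a^(p-1) ≡ 1 (mod p)
p = 5 is prime, gcd(2,5) = 1
Reduce exponent: 37 mod 4 = 1
So 2^37 ≡ 2^1 (mod 5)
2^1 mod 5 = 2

2^37 ≡ 2 (mod 5)


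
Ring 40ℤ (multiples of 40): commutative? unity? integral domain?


40ℤ is a commutative ring under +,× but has no multiplicative identity (1 ∉ 40ℤ); it has no zero divisors, but without unity it is not an integral domain
Commutative: Yes
Integral domain: No
Has unity: No

40ℤ (multiples of 40): Commutative=Yes, Unity=No


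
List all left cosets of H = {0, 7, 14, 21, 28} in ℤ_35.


H = {0, 7, 14, 21, 28}, |H| = 5
Number of cosets = |G|/|H| = 35/5 = 7
0 + H = {0, 7, 14, 21, 28}
1 + H = {1, 8, 15, 22, 29}
2 + H = {2, 9, 16, 23, 30}
3 + H = {3, 10, 17, 24, 31}
4 + H = {4, 11, 18, 25, 32}
5 + H = {5, 12, 19, 26, 33}
6 + H = {6, 13, 20, 27, 34}

Cosets: 0+H={0,7,14,21,28}; 1+H={1,8,15,22,29}; 2+H={2,9,16,23,30}; 3+H={3,10,17,24,31}; 4+H={4,11,18,25,32}; 5+H={5,12,19,26,33}; 6+H={6,13,20,27,34}


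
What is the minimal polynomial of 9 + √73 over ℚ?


Let α = 9 + √73. Then α - 9 = √73, so (α - 9)² = 73, giving α² - 18α + 8 = 0. Degree 2 and α ∉ ℚ, so this is the minimal polynomial.

Minimal polynomial: x² - 18x + 8


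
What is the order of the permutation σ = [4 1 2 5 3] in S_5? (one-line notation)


Cycle decomposition: (1 4 5 3 2)
Cycle lengths: 5
Order = lcm(5) = 5

ord(σ) = 5


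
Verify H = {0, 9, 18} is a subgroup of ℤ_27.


Subgroup test for H = {0, 9, 18} in (ℤ_27, +):
(1) 0 ∈ H? Yes
(2) Closure: for all a,b ∈ H, (a+b) mod 27 ∈ H? Yes
(3) Inverses: for all a ∈ H, -a mod 27 ∈ H? Yes

Yes, H is a subgroup of ℤ_27


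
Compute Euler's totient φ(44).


Factor n: 44 = 2^2 × 11
φ(n) = n · ∏(1 - 1/p) over distinct primes p | n
φ(44) = 44 · (1 - 1/2) · (1 - 1/11) = 20

φ(44) = 20


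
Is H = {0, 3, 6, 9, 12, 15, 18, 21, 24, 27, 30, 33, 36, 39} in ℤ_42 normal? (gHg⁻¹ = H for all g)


H = {0, 3, 6, 9, 12, 15, 18, 21, 24, 27, 30, 33, 36, 39} in ℤ_42
ℤ_42 is abelian; every subgroup of an abelian group is normal

Yes, normal subgroup


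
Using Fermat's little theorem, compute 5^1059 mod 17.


Fermat's little theorem: if p is prime and gcd(a,p)=1, then a^(p-1) ≡ 1 (mod p)
p = 17 is prime, gcd(5,17) = 1
Reduce exponent: 1059 mod 16 = 3
So 5^1059 ≡ 5^3 (mod 17)
5^3 mod 17 = 6

5^1059 ≡ 6 (mod 17)


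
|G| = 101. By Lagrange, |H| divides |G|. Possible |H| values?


Lagrange's theorem: |H| divides |G|
|G| = 101
Divisors of 101: 1, 101

Possible subgroup orders: {1, 101}


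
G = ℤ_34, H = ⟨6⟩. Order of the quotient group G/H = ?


|⟨6⟩| = n / gcd(6, 34) = 34 / 2 = 17
H is normal (ℤ_34 is abelian).
|G/H| = |G| / |H| = 34 / 17 = 2

|G/H| = 2


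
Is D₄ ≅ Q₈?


Comparing D₄ and Q₈:
D₄ has 5 elements of order 2; Q₈ has only 1

No, D₄ ≇ Q₈


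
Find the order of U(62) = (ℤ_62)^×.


U(n) is the group of units mod n; |U(n)| = φ(n)
|U(62)| = φ(62) = 30

|U(62) = (ℤ_62)^×| = 30


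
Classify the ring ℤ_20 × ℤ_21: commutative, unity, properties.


Direct product ring; commutative with unity (1,1); but (1,0)·(0,1) = (0,0) gives zero divisors, so not an integral domain
Commutative: Yes
Integral domain: No
Has unity: Yes

ℤ_20 × ℤ_21: Commutative=Yes, Unity=Yes


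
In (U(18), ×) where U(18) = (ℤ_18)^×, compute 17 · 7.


Operation: multiplication mod 18
17 · 7 = (a × b) mod 18 with a = 17, b = 7

17 · 7 = 11


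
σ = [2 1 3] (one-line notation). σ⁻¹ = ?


To find σ⁻¹, swap domain and range:
σ(1) = 2 → σ⁻¹(2) = 1
σ(2) = 1 → σ⁻¹(1) = 2
σ(3) = 3 → σ⁻¹(3) = 3

σ⁻¹ = [2 1 3]


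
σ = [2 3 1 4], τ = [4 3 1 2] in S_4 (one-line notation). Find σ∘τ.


σ∘τ: apply τ first, then σ
1 →τ 4 →σ 4
2 →τ 3 →σ 1
3 →τ 1 →σ 2
4 →τ 2 →σ 3

σ∘τ = [4 1 2 3]


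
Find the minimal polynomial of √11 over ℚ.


√11 satisfies x² - 11 = 0, irreducible over ℚ since 11 is squarefree

Minimal polynomial: x² - 11


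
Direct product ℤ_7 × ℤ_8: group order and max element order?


|ℤ_7 × ℤ_8| = 7 × 8 = 56
Max element order = lcm(7,8) = 56
Cyclic? Yes (gcd=1)

|ℤ_7×ℤ_8| = 56, max element order = 56


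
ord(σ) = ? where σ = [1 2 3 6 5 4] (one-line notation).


Cycle decomposition: (4 6)
Cycle lengths: 2
Order = lcm(2) = 2

ord(σ) = 2


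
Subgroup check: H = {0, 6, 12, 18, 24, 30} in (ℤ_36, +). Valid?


Subgroup test for H = {0, 6, 12, 18, 24, 30} in (ℤ_36, +):
(1) 0 ∈ H? Yes
(2) Closure: for all a,b ∈ H, (a+b) mod 36 ∈ H? Yes
(3) Inverses: for all a ∈ H, -a mod 36 ∈ H? Yes

Yes, H is a subgroup of ℤ_36


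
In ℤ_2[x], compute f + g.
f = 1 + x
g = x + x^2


Add coefficients mod 2:
x^0: 1 + 0 = 1 (mod 2)
x^1: 1 + 1 = 0 (mod 2)
x^2: 0 + 1 = 1 (mod 2)
Result: 1 + x^2

f + g = 1 + x^2


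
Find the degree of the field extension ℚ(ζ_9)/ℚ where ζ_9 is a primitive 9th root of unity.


[ℚ(ζ_n):ℚ] = deg Φ_n(x) = φ(n). Here φ(9) = 6

[ℚ(ζ_9)/ℚ where ζ_9 is a primitive 9th root of unity] = 6


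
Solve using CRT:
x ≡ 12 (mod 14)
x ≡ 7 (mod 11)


m₁ = 14, m₂ = 11, gcd = 1, so CRT applies. M = m₁·m₂ = 154
Let M₁ = M/m₁ = 11, M₂ = M/m₂ = 14
Find y₁ ≡ M₁⁻¹ (mod m₁): 11⁻¹ ≡ 9 (mod 14)
Find y₂ ≡ M₂⁻¹ (mod m₂): 14⁻¹ ≡ 4 (mod 11)
x = a₁·M₁·y₁ + a₂·M₂·y₂ = 12·11·9 + 7·14·4 = 1580
Reduce mod 154: x ≡ 40
Check: 40 mod 14 = 12 ✓, 40 mod 11 = 7 ✓

x ≡ 40 (mod 154)


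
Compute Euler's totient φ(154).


Factor n: 154 = 2 × 7 × 11
φ(n) = n · ∏(1 - 1/p) over distinct primes p | n
φ(154) = 154 · (1 - 1/2) · (1 - 1/7) · (1 - 1/11) = 60

φ(154) = 60


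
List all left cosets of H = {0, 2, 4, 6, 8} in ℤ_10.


H = {0, 2, 4, 6, 8}, |H| = 5
Number of cosets = |G|/|H| = 10/5 = 2
0 + H = {0, 2, 4, 6, 8}
1 + H = {1, 3, 5, 7, 9}

Cosets: 0+H={0,2,4,6,8}; 1+H={1,3,5,7,9}


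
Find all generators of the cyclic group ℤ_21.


g generates ℤ_n iff gcd(g,n) = 1
Prime factors of 21: 3, 7
Generators are g ∈ {1,...,20} not divisible by any of these primes.
Generators: {1, 2, 4, 5, 8, 10, 11, 13, 16, 17, 19, 20}
Number of generators = φ(21) = 12

Generators of ℤ_21 = {1, 2, 4, 5, 8, 10, 11, 13, 16, 17, 19, 20}


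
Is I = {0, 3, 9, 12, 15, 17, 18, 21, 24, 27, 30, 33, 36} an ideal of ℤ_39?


Check ideal conditions for I = {0, 3, 9, 12, 15, 17, 18, 21, 24, 27, 30, 33, 36} in ℤ_39:
(1) I is an additive subgroup? No
(2) For r ∈ ℤ_39 and a ∈ I: r·a ∈ I? No  [counterexample: r=2, a=3, r·a mod 39 = 6 ∉ I]

No, I is not an ideal of ℤ_39
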